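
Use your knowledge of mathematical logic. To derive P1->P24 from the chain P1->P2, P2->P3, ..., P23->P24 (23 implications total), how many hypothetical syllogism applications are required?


With 23 implications in a chain connecting 24 propositions:
P1->P2, P2->P3, ..., P23->P24
Steps needed = (number of implications) - 1 = 23 - 1 = 22

22


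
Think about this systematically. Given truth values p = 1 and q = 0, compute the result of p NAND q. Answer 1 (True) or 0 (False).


p = 1, q = 0
Operation: p NAND q
Evaluate: 1 NAND 0 = 1

1


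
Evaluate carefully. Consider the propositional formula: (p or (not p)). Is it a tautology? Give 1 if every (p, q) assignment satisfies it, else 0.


Check all 4 assignments:
p=0, q=0: 1
p=0, q=1: 1
p=1, q=0: 1
p=1, q=1: 1
Satisfying count = 4/4.
Tautology iff count = 4: yes.

1


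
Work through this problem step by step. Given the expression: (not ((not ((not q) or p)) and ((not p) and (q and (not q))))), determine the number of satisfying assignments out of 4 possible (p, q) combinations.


Check all 4 assignments:
p=0, q=0: 1
p=0, q=1: 1
p=1, q=0: 1
p=1, q=1: 1
Count of True = 4

4


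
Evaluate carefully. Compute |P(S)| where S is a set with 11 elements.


The power set of a set with n elements has 2^n elements.
|P(S)| = 2^11 = 2048

2048


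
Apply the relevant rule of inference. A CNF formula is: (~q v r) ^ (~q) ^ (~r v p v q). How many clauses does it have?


A CNF formula is a conjunction of clauses.
Clauses are separated by ^.
Counting the conjuncts: 3 clauses.

3


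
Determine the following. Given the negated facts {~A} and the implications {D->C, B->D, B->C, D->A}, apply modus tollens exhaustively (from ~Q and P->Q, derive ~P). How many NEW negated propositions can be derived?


Initial negated facts: {~A}
Apply modus tollens to closure:
  ~A and D->A  =>  ~D
  ~D and B->D  =>  ~B
Final negated: {~A, ~B, ~D}
New negations: {~B, ~D}
Count = 2

2


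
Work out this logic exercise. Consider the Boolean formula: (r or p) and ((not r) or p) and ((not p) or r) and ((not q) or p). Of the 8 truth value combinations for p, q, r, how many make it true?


Evaluate all 8 assignments for p, q, r:
p=0, q=0, r=0: 0
p=0, q=0, r=1: 0
p=0, q=1, r=0: 0
p=0, q=1, r=1: 0
p=1, q=0, r=0: 0
p=1, q=0, r=1: 1
p=1, q=1, r=0: 0
p=1, q=1, r=1: 1
Satisfying count = 2

2


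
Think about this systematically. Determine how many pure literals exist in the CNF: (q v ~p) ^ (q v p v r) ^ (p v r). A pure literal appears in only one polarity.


Check each variable for pure literal status:
p: mixed (not pure)
q: pure positive
r: pure positive
Pure literal count = 2

2


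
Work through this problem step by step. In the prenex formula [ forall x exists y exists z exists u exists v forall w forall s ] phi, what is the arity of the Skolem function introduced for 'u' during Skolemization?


Quantifier prefix: forall x exists y exists z exists u exists v forall w forall s
'u' is existentially quantified at position 4.
Universal variables preceding it: x
Skolem function arity = 1

1


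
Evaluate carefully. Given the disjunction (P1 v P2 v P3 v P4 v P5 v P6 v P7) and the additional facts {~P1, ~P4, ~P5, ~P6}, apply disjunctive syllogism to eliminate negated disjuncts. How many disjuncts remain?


Original disjuncts (7): P1, P2, P3, P4, P5, P6, P7
Negated (eliminate): ~P1, ~P4, ~P5, ~P6
Remaining disjuncts: P2, P3, P7
Count = 7 - 4 = 3

3


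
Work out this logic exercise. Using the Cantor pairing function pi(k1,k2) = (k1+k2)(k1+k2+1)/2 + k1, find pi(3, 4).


k1 + k2 = 7
(k1+k2)(k1+k2+1)/2 = 7 * 8 / 2 = 28
pi = 28 + 3 = 31

31


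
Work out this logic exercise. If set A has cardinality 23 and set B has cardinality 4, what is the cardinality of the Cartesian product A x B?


The Cartesian product A x B contains all ordered pairs (a, b).
|A x B| = |A| * |B| = 23 * 4 = 92

92


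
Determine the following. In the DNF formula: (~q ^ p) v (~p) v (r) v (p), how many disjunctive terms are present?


A DNF formula is a disjunction of terms (conjunctions).
Terms are separated by v.
Counting the disjuncts: 4 terms.

4


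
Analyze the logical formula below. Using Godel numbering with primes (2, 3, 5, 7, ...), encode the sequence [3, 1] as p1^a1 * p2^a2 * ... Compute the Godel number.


Encode each element as an exponent of the corresponding prime:
  2^3 = 8
  3^1 = 3
Product = 8 * 3 = 24

24


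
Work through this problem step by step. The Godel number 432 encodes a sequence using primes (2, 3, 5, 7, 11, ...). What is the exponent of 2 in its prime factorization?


Factorize 432 by dividing by 2 repeatedly.
Division steps: 2 divides 432 exactly 4 time(s).
Exponent of 2 = 4

4


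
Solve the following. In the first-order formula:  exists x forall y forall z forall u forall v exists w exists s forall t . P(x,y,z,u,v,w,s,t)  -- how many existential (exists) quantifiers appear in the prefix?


Quantifier prefix: exists x forall y forall z forall u forall v exists w exists s forall t
Mark each quantifier type:
  E U U U U E E U
Universal count = 5, Existential count = 3
Asked for existential (exists) quantifiers: 3

3


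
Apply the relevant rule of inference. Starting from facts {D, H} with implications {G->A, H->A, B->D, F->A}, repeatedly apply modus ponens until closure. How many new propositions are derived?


Initial facts: {D, H}
Apply modus ponens to closure:
  H and H->A  =>  A
Final known: {A, D, H}
New propositions: {A}
Count = 1

1


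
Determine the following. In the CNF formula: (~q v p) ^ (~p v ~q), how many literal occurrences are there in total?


Counting literals in each clause:
Clause 1: 2 literal(s)
Clause 2: 2 literal(s)
Total = 4

4


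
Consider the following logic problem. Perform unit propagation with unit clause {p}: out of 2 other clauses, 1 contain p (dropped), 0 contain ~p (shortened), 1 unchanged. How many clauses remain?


Satisfied (removed): 1
Shortened (remain): 0
Unchanged (remain): 1
Remaining = 0 + 1 = 1

1


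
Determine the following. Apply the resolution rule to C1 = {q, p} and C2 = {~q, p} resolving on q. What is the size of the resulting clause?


Remove q from C1 and ~q from C2.
C1 remainder: {p}
C2 remainder: {p}
Union (resolvent): {p}
Resolvent has 1 literal(s).

1


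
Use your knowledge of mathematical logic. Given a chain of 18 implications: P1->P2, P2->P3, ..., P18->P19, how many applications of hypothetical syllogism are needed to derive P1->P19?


With 18 implications in a chain connecting 19 propositions:
P1->P2, P2->P3, ..., P18->P19
Steps needed = (number of implications) - 1 = 18 - 1 = 17

17


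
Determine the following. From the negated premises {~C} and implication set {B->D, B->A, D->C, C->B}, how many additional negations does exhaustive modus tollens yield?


Initial negated facts: {~C}
Apply modus tollens to closure:
  ~C and D->C  =>  ~D
  ~D and B->D  =>  ~B
Final negated: {~B, ~C, ~D}
New negations: {~B, ~D}
Count = 2

2


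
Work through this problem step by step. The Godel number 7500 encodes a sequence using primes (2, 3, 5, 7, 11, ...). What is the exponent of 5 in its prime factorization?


Factorize 7500 by dividing by 5 repeatedly.
Division steps: 5 divides 7500 exactly 4 time(s).
Exponent of 5 = 4

4


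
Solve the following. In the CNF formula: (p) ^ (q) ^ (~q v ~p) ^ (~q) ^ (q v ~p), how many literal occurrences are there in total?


Counting literals in each clause:
Clause 1: 1 literal(s)
Clause 2: 1 literal(s)
Clause 3: 2 literal(s)
Clause 4: 1 literal(s)
Clause 5: 2 literal(s)
Total = 7

7


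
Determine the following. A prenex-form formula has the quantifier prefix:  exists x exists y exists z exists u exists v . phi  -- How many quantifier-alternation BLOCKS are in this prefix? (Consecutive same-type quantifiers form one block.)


Quantifier-type sequence: E E E E E  (A=forall, E=exists)
Group into maximal same-type runs:
  Ex5
Number of blocks = 1

1


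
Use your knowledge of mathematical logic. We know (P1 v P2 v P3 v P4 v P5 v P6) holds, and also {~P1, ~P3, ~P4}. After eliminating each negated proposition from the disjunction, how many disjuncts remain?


Original disjuncts (6): P1, P2, P3, P4, P5, P6
Negated (eliminate): ~P1, ~P3, ~P4
Remaining disjuncts: P2, P5, P6
Count = 6 - 3 = 3

3


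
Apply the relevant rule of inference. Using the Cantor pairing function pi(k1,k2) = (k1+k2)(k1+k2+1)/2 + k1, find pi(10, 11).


k1 + k2 = 21
(k1+k2)(k1+k2+1)/2 = 21 * 22 / 2 = 231
pi = 231 + 10 = 241

241


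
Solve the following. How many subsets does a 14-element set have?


The power set of a set with n elements has 2^n elements.
|P(S)| = 2^14 = 16384

16384


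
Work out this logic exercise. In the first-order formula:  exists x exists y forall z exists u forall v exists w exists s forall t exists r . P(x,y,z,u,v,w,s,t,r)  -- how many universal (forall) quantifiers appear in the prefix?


Quantifier prefix: exists x exists y forall z exists u forall v exists w exists s forall t exists r
Mark each quantifier type:
  E E U E U E E U E
Universal count = 3, Existential count = 6
Asked for universal (forall) quantifiers: 3

3


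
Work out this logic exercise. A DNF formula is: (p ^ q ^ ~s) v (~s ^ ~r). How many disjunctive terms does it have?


A DNF formula is a disjunction of terms (conjunctions).
Terms are separated by v.
Counting the disjuncts: 2 terms.

2


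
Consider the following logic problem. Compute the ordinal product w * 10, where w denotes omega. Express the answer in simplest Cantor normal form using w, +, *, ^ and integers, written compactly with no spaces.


Compute w * 10.
Ordinal * is associative and left-distributive over +, but NOT commutative; for finite n>1, n*w = w but w*n stays w*n.
w * 10 means 10 copies of w concatenated: w*10.
Result = w*10

w*10


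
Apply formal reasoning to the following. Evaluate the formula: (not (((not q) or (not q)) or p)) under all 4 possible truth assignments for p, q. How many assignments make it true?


Check all 4 assignments:
p=0, q=0: 0
p=0, q=1: 1
p=1, q=0: 0
p=1, q=1: 0
Count of True = 1

1


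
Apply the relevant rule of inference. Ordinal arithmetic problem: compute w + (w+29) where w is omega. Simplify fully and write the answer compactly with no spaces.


Compute w + (w+29).
Ordinal + is associative but NOT commutative; for finite n>0, n + w = w but w + n stays w+n.
w + (w+29) = (w+w) + 29 = w*2+29.
Result = w*2+29

w*2+29


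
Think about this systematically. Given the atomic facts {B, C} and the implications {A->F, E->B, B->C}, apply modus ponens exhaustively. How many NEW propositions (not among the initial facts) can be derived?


Initial facts: {B, C}
Apply modus ponens to closure:
  (no implication fires)
Final known: {B, C}
New propositions: {(none)}
Count = 0

0


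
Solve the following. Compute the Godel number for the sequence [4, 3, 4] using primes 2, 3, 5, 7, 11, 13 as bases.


Encode each element as an exponent of the corresponding prime:
  2^4 = 16
  3^3 = 27
  5^4 = 625
Product = 16 * 27 * 625 = 270000

270000


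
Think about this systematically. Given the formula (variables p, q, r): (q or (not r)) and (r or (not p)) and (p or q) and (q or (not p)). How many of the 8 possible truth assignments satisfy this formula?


Evaluate all 8 assignments for p, q, r:
p=0, q=0, r=0: 0
p=0, q=0, r=1: 0
p=0, q=1, r=0: 1
p=0, q=1, r=1: 1
p=1, q=0, r=0: 0
p=1, q=0, r=1: 0
p=1, q=1, r=0: 0
p=1, q=1, r=1: 1
Satisfying count = 3

3


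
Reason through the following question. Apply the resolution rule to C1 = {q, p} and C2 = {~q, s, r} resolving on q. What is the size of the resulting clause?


Remove q from C1 and ~q from C2.
C1 remainder: {p}
C2 remainder: {s, r}
Union (resolvent): {p, r, s}
Resolvent has 3 literal(s).

3


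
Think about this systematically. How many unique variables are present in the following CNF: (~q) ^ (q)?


Identify each variable that appears in the formula.
Variables found: q
Count = 1

1


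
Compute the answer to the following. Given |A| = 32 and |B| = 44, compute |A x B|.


The Cartesian product A x B contains all ordered pairs (a, b).
|A x B| = |A| * |B| = 32 * 44 = 1408

1408


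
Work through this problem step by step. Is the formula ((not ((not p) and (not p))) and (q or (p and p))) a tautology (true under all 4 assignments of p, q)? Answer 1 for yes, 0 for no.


Check all 4 assignments:
p=0, q=0: 0
p=0, q=1: 0
p=1, q=0: 1
p=1, q=1: 1
Satisfying count = 2/4.
Tautology iff count = 4: no.

0


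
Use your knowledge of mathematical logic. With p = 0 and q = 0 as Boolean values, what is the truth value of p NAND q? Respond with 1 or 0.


p = 0, q = 0
Operation: p NAND q
Evaluate: 0 NAND 0 = 1

1


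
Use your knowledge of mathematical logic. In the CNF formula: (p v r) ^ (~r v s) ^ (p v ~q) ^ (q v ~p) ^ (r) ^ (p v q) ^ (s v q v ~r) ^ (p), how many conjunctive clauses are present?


A CNF formula is a conjunction of clauses.
Clauses are separated by ^.
Counting the conjuncts: 8 clauses.

8


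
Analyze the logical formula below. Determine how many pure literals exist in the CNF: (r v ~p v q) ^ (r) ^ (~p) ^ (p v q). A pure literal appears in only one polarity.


Check each variable for pure literal status:
p: mixed (not pure)
q: pure positive
r: pure positive
Pure literal count = 2

2


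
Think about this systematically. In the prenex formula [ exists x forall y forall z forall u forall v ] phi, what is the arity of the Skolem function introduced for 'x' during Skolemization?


Quantifier prefix: exists x forall y forall z forall u forall v
'x' is existentially quantified at position 1.
No universal quantifiers precede it.
Skolem function arity = 0 (a Skolem constant)

0


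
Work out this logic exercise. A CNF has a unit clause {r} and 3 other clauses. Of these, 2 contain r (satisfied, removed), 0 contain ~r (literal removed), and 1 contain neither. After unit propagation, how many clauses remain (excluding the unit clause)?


Satisfied (removed): 2
Shortened (remain): 0
Unchanged (remain): 1
Remaining = 0 + 1 = 1

1


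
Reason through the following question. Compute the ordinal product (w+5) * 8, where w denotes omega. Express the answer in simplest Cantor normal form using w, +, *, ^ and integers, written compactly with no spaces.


Compute (w+5) * 8.
Ordinal * is associative and left-distributive over +, but NOT commutative; for finite n>1, n*w = w but w*n stays w*n.
(w+5) * 8 = (w+5) repeated 8 times. Each intermediate +5 is absorbed by the following w; only the last survives: w*8+5.
Result = w*8+5

w*8+5


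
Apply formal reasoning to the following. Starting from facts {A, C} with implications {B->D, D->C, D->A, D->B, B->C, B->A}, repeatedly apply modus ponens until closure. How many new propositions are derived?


Initial facts: {A, C}
Apply modus ponens to closure:
  (no implication fires)
Final known: {A, C}
New propositions: {(none)}
Count = 0

0


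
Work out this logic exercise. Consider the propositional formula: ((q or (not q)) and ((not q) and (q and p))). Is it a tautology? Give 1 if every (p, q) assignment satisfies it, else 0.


Check all 4 assignments:
p=0, q=0: 0
p=0, q=1: 0
p=1, q=0: 0
p=1, q=1: 0
Satisfying count = 0/4.
Tautology iff count = 4: no.

0


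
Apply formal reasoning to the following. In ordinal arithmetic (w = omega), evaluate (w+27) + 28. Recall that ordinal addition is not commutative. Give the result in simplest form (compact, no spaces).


Compute (w+27) + 28.
Ordinal + is associative but NOT commutative; for finite n>0, n + w = w but w + n stays w+n.
By associativity: (w+27) + 28 = w + (27+28) = w+55.
Result = w+55

w+55


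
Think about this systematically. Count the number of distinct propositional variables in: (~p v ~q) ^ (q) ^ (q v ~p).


Identify each variable that appears in the formula.
Variables found: p, q
Count = 2

2


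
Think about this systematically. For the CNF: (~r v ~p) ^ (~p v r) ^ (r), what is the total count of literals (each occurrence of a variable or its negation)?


Counting literals in each clause:
Clause 1: 2 literal(s)
Clause 2: 2 literal(s)
Clause 3: 1 literal(s)
Total = 5

5


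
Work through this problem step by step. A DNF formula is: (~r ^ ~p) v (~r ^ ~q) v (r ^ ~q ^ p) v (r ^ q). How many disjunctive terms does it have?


A DNF formula is a disjunction of terms (conjunctions).
Terms are separated by v.
Counting the disjuncts: 4 terms.

4


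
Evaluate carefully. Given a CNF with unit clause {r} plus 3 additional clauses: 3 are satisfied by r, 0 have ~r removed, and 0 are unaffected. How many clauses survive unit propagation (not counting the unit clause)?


Satisfied (removed): 3
Shortened (remain): 0
Unchanged (remain): 0
Remaining = 0 + 0 = 0

0


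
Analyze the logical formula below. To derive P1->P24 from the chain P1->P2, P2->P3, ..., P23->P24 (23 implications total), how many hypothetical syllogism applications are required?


With 23 implications in a chain connecting 24 propositions:
P1->P2, P2->P3, ..., P23->P24
Steps needed = (number of implications) - 1 = 23 - 1 = 22

22


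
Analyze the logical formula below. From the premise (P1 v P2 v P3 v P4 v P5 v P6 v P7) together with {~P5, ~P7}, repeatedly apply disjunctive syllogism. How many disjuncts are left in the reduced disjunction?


Original disjuncts (7): P1, P2, P3, P4, P5, P6, P7
Negated (eliminate): ~P5, ~P7
Remaining disjuncts: P1, P2, P3, P4, P6
Count = 7 - 2 = 5

5


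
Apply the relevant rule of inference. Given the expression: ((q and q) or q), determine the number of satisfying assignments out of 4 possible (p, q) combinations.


Check all 4 assignments:
p=0, q=0: 0
p=0, q=1: 1
p=1, q=0: 0
p=1, q=1: 1
Count of True = 2

2


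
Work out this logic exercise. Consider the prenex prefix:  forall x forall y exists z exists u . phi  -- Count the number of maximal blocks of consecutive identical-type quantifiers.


Quantifier-type sequence: A A E E  (A=forall, E=exists)
Group into maximal same-type runs:
  Ax2 | Ex2
Number of blocks = 2

2


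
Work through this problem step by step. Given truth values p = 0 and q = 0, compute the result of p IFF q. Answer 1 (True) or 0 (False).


p = 0, q = 0
Operation: p IFF q
Evaluate: 0 IFF 0 = 1

1


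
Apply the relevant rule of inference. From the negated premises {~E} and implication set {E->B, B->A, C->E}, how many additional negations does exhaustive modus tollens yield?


Initial negated facts: {~E}
Apply modus tollens to closure:
  ~E and C->E  =>  ~C
Final negated: {~C, ~E}
New negations: {~C}
Count = 1

1


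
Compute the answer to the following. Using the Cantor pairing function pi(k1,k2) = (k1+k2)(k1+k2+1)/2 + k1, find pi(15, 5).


k1 + k2 = 20
(k1+k2)(k1+k2+1)/2 = 20 * 21 / 2 = 210
pi = 210 + 15 = 225

225


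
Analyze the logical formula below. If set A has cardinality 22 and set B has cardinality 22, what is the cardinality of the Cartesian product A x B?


The Cartesian product A x B contains all ordered pairs (a, b).
|A x B| = |A| * |B| = 22 * 22 = 484

484


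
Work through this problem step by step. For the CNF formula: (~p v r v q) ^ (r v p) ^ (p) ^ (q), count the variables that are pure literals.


Check each variable for pure literal status:
p: mixed (not pure)
q: pure positive
r: pure positive
Pure literal count = 2

2


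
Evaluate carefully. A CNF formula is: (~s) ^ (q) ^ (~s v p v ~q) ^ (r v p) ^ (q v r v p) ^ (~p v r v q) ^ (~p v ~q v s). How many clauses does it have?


A CNF formula is a conjunction of clauses.
Clauses are separated by ^.
Counting the conjuncts: 7 clauses.

7


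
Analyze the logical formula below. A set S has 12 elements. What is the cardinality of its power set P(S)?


The power set of a set with n elements has 2^n elements.
|P(S)| = 2^12 = 4096

4096


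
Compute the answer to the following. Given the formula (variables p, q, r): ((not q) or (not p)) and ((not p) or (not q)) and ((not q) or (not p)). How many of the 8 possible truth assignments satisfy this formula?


Evaluate all 8 assignments for p, q, r:
p=0, q=0, r=0: 1
p=0, q=0, r=1: 1
p=0, q=1, r=0: 1
p=0, q=1, r=1: 1
p=1, q=0, r=0: 1
p=1, q=0, r=1: 1
p=1, q=1, r=0: 0
p=1, q=1, r=1: 0
Satisfying count = 6

6


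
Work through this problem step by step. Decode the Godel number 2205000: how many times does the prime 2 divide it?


Factorize 2205000 by dividing by 2 repeatedly.
Division steps: 2 divides 2205000 exactly 3 time(s).
Exponent of 2 = 3

3


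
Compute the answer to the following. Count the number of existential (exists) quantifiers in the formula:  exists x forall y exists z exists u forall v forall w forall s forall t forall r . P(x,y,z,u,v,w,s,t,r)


Quantifier prefix: exists x forall y exists z exists u forall v forall w forall s forall t forall r
Mark each quantifier type:
  E U E E U U U U U
Universal count = 6, Existential count = 3
Asked for existential (exists) quantifiers: 3

3


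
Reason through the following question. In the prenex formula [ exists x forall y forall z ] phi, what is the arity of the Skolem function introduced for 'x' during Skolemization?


Quantifier prefix: exists x forall y forall z
'x' is existentially quantified at position 1.
No universal quantifiers precede it.
Skolem function arity = 0 (a Skolem constant)

0


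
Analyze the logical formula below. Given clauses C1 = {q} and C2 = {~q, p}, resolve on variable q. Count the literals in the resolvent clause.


Remove q from C1 and ~q from C2.
C1 remainder: {}
C2 remainder: {p}
Union (resolvent): {p}
Resolvent has 1 literal(s).

1


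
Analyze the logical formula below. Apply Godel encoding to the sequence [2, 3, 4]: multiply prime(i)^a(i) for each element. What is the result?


Encode each element as an exponent of the corresponding prime:
  2^2 = 4
  3^3 = 27
  5^4 = 625
Product = 4 * 27 * 625 = 67500

67500


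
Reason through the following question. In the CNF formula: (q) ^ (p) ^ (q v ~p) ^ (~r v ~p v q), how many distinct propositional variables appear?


Identify each variable that appears in the formula.
Variables found: p, q, r
Count = 3

3


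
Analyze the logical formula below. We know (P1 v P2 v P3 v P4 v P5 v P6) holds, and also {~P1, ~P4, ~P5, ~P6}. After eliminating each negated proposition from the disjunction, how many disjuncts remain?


Original disjuncts (6): P1, P2, P3, P4, P5, P6
Negated (eliminate): ~P1, ~P4, ~P5, ~P6
Remaining disjuncts: P2, P3
Count = 6 - 4 = 2

2


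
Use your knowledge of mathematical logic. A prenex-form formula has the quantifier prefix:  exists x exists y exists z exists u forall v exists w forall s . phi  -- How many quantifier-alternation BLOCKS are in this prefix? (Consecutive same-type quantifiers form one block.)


Quantifier-type sequence: E E E E A E A  (A=forall, E=exists)
Group into maximal same-type runs:
  Ex4 | Ax1 | Ex1 | Ax1
Number of blocks = 4

4


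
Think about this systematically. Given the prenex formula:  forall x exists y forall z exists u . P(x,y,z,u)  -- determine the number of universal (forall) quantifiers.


Quantifier prefix: forall x exists y forall z exists u
Mark each quantifier type:
  U E U E
Universal count = 2, Existential count = 2
Asked for universal (forall) quantifiers: 2

2


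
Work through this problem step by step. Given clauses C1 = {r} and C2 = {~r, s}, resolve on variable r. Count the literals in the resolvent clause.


Remove r from C1 and ~r from C2.
C1 remainder: {}
C2 remainder: {s}
Union (resolvent): {s}
Resolvent has 1 literal(s).

1


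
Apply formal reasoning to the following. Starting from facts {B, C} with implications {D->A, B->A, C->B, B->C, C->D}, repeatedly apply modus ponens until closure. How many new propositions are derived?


Initial facts: {B, C}
Apply modus ponens to closure:
  B and B->A  =>  A
  C and C->D  =>  D
Final known: {A, B, C, D}
New propositions: {A, D}
Count = 2

2


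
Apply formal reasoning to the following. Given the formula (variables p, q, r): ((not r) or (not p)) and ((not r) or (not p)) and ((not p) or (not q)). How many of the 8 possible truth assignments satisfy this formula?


Evaluate all 8 assignments for p, q, r:
p=0, q=0, r=0: 1
p=0, q=0, r=1: 1
p=0, q=1, r=0: 1
p=0, q=1, r=1: 1
p=1, q=0, r=0: 1
p=1, q=0, r=1: 0
p=1, q=1, r=0: 0
p=1, q=1, r=1: 0
Satisfying count = 5

5


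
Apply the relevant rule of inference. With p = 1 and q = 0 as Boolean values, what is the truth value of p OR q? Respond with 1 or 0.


p = 1, q = 0
Operation: p OR q
Evaluate: 1 OR 0 = 1

1


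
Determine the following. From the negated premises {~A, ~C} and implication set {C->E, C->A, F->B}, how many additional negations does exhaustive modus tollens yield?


Initial negated facts: {~A, ~C}
Apply modus tollens to closure:
  (no implication fires)
Final negated: {~A, ~C}
New negations: {(none)}
Count = 0

0


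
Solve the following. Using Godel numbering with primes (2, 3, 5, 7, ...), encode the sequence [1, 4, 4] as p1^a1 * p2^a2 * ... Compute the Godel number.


Encode each element as an exponent of the corresponding prime:
  2^1 = 2
  3^4 = 81
  5^4 = 625
Product = 2 * 81 * 625 = 101250

101250


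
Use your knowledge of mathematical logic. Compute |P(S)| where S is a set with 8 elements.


The power set of a set with n elements has 2^n elements.
|P(S)| = 2^8 = 256

256


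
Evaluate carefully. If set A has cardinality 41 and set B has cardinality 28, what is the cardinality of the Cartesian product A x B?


The Cartesian product A x B contains all ordered pairs (a, b).
|A x B| = |A| * |B| = 41 * 28 = 1148

1148


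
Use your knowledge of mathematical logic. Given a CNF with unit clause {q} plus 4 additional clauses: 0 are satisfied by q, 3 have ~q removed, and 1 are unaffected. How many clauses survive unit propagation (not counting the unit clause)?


Satisfied (removed): 0
Shortened (remain): 3
Unchanged (remain): 1
Remaining = 3 + 1 = 4

4


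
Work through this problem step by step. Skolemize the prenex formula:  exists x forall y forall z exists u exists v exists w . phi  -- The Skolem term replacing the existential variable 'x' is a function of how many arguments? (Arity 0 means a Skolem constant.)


Quantifier prefix: exists x forall y forall z exists u exists v exists w
'x' is existentially quantified at position 1.
No universal quantifiers precede it.
Skolem function arity = 0 (a Skolem constant)

0


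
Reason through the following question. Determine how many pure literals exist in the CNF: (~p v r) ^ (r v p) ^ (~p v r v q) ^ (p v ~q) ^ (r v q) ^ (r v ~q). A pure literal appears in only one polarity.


Check each variable for pure literal status:
p: mixed (not pure)
q: mixed (not pure)
r: pure positive
Pure literal count = 1

1


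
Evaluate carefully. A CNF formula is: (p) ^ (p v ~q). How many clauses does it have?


A CNF formula is a conjunction of clauses.
Clauses are separated by ^.
Counting the conjuncts: 2 clauses.

2


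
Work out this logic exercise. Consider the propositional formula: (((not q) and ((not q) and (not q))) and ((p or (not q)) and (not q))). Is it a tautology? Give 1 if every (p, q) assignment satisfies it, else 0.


Check all 4 assignments:
p=0, q=0: 1
p=0, q=1: 0
p=1, q=0: 1
p=1, q=1: 0
Satisfying count = 2/4.
Tautology iff count = 4: no.

0


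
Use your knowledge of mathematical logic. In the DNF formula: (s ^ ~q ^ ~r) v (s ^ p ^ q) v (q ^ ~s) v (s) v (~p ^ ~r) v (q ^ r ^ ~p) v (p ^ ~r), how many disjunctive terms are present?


A DNF formula is a disjunction of terms (conjunctions).
Terms are separated by v.
Counting the disjuncts: 7 terms.

7


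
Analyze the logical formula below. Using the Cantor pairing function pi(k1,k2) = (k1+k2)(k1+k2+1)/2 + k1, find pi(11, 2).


k1 + k2 = 13
(k1+k2)(k1+k2+1)/2 = 13 * 14 / 2 = 91
pi = 91 + 11 = 102

102


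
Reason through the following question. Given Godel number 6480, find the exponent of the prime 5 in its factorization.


Factorize 6480 by dividing by 5 repeatedly.
Division steps: 5 divides 6480 exactly 1 time(s).
Exponent of 5 = 1

1


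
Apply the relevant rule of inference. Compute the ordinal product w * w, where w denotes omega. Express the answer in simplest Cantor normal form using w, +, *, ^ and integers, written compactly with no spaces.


Compute w * w.
Ordinal * is associative and left-distributive over +, but NOT commutative; for finite n>1, n*w = w but w*n stays w*n.
w * w = w^2 by definition.
Result = w^2

w^2


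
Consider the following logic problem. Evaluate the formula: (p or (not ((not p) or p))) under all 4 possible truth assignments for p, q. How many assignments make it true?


Check all 4 assignments:
p=0, q=0: 0
p=0, q=1: 0
p=1, q=0: 1
p=1, q=1: 1
Count of True = 2

2


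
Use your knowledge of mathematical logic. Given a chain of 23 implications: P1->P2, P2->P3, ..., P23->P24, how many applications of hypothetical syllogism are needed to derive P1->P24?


With 23 implications in a chain connecting 24 propositions:
P1->P2, P2->P3, ..., P23->P24
Steps needed = (number of implications) - 1 = 23 - 1 = 22

22


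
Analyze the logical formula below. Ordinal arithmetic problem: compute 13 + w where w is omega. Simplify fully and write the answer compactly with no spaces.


Compute 13 + w.
Ordinal + is associative but NOT commutative; for finite n>0, n + w = w but w + n stays w+n.
Any finite left addend is absorbed by w on the right: 13 + w = w.
Result = w

w


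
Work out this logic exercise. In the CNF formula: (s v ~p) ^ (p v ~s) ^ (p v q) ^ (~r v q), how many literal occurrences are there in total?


Counting literals in each clause:
Clause 1: 2 literal(s)
Clause 2: 2 literal(s)
Clause 3: 2 literal(s)
Clause 4: 2 literal(s)
Total = 8

8


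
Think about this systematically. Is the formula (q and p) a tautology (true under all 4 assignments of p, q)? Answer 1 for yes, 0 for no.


Check all 4 assignments:
p=0, q=0: 0
p=0, q=1: 0
p=1, q=0: 0
p=1, q=1: 1
Satisfying count = 1/4.
Tautology iff count = 4: no.

0


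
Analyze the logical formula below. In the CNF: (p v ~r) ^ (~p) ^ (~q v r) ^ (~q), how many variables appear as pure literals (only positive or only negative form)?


Check each variable for pure literal status:
p: mixed (not pure)
q: pure negative
r: mixed (not pure)
Pure literal count = 1

1


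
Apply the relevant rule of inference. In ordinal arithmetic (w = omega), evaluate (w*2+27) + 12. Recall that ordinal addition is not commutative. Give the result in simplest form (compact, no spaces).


Compute (w*2+27) + 12.
Ordinal + is associative but NOT commutative; for finite n>0, n + w = w but w + n stays w+n.
By associativity: (w*2+27) + 12 = w*2 + (27+12) = w*2+39.
Result = w*2+39

w*2+39


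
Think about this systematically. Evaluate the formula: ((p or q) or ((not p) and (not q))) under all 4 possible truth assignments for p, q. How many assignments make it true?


Check all 4 assignments:
p=0, q=0: 1
p=0, q=1: 1
p=1, q=0: 1
p=1, q=1: 1
Count of True = 4

4


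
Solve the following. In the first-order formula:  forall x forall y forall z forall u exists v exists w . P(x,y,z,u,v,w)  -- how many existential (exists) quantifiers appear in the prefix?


Quantifier prefix: forall x forall y forall z forall u exists v exists w
Mark each quantifier type:
  U U U U E E
Universal count = 4, Existential count = 2
Asked for existential (exists) quantifiers: 2

2


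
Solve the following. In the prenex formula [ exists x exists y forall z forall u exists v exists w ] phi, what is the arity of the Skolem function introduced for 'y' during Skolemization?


Quantifier prefix: exists x exists y forall z forall u exists v exists w
'y' is existentially quantified at position 2.
No universal quantifiers precede it.
Skolem function arity = 0 (a Skolem constant)

0


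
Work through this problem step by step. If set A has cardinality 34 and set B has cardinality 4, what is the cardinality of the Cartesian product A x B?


The Cartesian product A x B contains all ordered pairs (a, b).
|A x B| = |A| * |B| = 34 * 4 = 136

136


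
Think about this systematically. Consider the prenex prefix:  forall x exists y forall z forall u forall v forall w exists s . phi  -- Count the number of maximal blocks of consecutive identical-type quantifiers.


Quantifier-type sequence: A E A A A A E  (A=forall, E=exists)
Group into maximal same-type runs:
  Ax1 | Ex1 | Ax4 | Ex1
Number of blocks = 4

4


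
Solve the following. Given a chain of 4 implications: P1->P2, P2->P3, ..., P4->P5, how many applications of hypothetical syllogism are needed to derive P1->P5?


With 4 implications in a chain connecting 5 propositions:
P1->P2, P2->P3, ..., P4->P5
Steps needed = (number of implications) - 1 = 4 - 1 = 3

3


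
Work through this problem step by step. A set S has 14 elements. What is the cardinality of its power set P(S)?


The power set of a set with n elements has 2^n elements.
|P(S)| = 2^14 = 16384

16384


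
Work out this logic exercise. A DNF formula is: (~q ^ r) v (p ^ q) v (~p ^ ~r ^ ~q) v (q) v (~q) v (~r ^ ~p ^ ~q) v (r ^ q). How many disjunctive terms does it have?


A DNF formula is a disjunction of terms (conjunctions).
Terms are separated by v.
Counting the disjuncts: 7 terms.

7


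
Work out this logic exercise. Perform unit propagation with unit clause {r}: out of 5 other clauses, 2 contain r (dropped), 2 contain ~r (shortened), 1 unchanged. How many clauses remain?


Satisfied (removed): 2
Shortened (remain): 2
Unchanged (remain): 1
Remaining = 2 + 1 = 3

3


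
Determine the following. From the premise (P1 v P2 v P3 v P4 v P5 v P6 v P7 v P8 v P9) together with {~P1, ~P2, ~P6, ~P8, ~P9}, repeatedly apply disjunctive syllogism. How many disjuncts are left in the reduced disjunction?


Original disjuncts (9): P1, P2, P3, P4, P5, P6, P7, P8, P9
Negated (eliminate): ~P1, ~P2, ~P6, ~P8, ~P9
Remaining disjuncts: P3, P4, P5, P7
Count = 9 - 5 = 4

4


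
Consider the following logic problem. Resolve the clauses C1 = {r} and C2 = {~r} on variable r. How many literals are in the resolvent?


Remove r from C1 and ~r from C2.
C1 remainder: {}
C2 remainder: {}
Union (resolvent): {} (empty clause)
Resolvent has 0 literal(s).

0


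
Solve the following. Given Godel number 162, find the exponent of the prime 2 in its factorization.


Factorize 162 by dividing by 2 repeatedly.
Division steps: 2 divides 162 exactly 1 time(s).
Exponent of 2 = 1

1


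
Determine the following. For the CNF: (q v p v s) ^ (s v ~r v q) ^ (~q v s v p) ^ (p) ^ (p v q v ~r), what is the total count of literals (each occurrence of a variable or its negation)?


Counting literals in each clause:
Clause 1: 3 literal(s)
Clause 2: 3 literal(s)
Clause 3: 3 literal(s)
Clause 4: 1 literal(s)
Clause 5: 3 literal(s)
Total = 13

13


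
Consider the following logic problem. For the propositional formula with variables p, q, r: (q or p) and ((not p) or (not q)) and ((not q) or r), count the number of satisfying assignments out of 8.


Evaluate all 8 assignments for p, q, r:
p=0, q=0, r=0: 0
p=0, q=0, r=1: 0
p=0, q=1, r=0: 0
p=0, q=1, r=1: 1
p=1, q=0, r=0: 1
p=1, q=0, r=1: 1
p=1, q=1, r=0: 0
p=1, q=1, r=1: 0
Satisfying count = 3

3


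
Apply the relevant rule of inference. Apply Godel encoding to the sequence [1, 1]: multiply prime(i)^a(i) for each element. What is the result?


Encode each element as an exponent of the corresponding prime:
  2^1 = 2
  3^1 = 3
Product = 2 * 3 = 6

6


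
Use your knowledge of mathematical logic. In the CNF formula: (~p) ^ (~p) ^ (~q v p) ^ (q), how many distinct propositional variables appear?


Identify each variable that appears in the formula.
Variables found: p, q
Count = 2

2


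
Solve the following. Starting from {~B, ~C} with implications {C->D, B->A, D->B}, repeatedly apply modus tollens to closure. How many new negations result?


Initial negated facts: {~B, ~C}
Apply modus tollens to closure:
  ~B and D->B  =>  ~D
Final negated: {~B, ~C, ~D}
New negations: {~D}
Count = 1

1


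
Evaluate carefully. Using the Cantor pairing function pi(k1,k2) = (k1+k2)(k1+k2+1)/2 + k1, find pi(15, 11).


k1 + k2 = 26
(k1+k2)(k1+k2+1)/2 = 26 * 27 / 2 = 351
pi = 351 + 15 = 366

366


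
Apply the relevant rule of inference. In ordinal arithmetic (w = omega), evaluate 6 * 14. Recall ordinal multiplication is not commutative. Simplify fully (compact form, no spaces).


Compute 6 * 14.
Ordinal * is associative and left-distributive over +, but NOT commutative; for finite n>1, n*w = w but w*n stays w*n.
Both finite; ordinal * agrees with natural *: 6 * 14 = 84.
Result = 84

84


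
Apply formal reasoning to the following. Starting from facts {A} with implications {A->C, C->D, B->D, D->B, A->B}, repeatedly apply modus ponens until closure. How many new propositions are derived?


Initial facts: {A}
Apply modus ponens to closure:
  A and A->C  =>  C
  C and C->D  =>  D
  D and D->B  =>  B
Final known: {A, B, C, D}
New propositions: {B, C, D}
Count = 3

3


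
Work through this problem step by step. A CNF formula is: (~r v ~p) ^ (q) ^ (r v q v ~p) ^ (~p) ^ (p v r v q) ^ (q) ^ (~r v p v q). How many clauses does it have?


A CNF formula is a conjunction of clauses.
Clauses are separated by ^.
Counting the conjuncts: 7 clauses.

7


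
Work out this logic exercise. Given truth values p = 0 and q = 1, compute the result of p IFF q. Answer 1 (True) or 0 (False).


p = 0, q = 1
Operation: p IFF q
Evaluate: 0 IFF 1 = 0

0


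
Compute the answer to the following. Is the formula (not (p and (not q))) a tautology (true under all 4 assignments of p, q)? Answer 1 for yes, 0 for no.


Check all 4 assignments:
p=0, q=0: 1
p=0, q=1: 1
p=1, q=0: 0
p=1, q=1: 1
Satisfying count = 3/4.
Tautology iff count = 4: no.

0


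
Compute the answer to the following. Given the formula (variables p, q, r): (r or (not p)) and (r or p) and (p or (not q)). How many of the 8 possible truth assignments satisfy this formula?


Evaluate all 8 assignments for p, q, r:
p=0, q=0, r=0: 0
p=0, q=0, r=1: 1
p=0, q=1, r=0: 0
p=0, q=1, r=1: 0
p=1, q=0, r=0: 0
p=1, q=0, r=1: 1
p=1, q=1, r=0: 0
p=1, q=1, r=1: 1
Satisfying count = 3

3


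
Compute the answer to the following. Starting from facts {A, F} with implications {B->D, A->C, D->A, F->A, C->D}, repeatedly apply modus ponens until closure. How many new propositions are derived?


Initial facts: {A, F}
Apply modus ponens to closure:
  A and A->C  =>  C
  C and C->D  =>  D
Final known: {A, C, D, F}
New propositions: {C, D}
Count = 2

2


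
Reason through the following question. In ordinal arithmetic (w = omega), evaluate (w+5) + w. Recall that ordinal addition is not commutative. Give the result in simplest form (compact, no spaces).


Compute (w+5) + w.
Ordinal + is associative but NOT commutative; for finite n>0, n + w = w but w + n stays w+n.
(w+5) + w = w + (5+w) = w + w = w*2 (the finite tail 5 is absorbed by the right w).
Result = w*2

w*2


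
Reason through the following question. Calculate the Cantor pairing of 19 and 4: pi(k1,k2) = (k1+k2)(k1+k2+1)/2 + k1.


k1 + k2 = 23
(k1+k2)(k1+k2+1)/2 = 23 * 24 / 2 = 276
pi = 276 + 19 = 295

295


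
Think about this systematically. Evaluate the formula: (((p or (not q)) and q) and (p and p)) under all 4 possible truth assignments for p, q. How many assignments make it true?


Check all 4 assignments:
p=0, q=0: 0
p=0, q=1: 0
p=1, q=0: 0
p=1, q=1: 1
Count of True = 1

1


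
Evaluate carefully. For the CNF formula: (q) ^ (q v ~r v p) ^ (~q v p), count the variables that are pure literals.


Check each variable for pure literal status:
p: pure positive
q: mixed (not pure)
r: pure negative
Pure literal count = 2

2
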